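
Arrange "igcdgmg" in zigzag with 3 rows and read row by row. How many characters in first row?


Zigzag "igcdgmg" into 3 rows:
Placing characters:
  'i' => row 0
  'g' => row 1
  'c' => row 2
  'd' => row 1
  'g' => row 0
  'm' => row 1
  'g' => row 2
Rows:
  Row 0: "ig"
  Row 1: "gdm"
  Row 2: "cg"
First row length: 2

2


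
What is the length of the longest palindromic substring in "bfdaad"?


Input: "bfdaad"
Checking substrings for palindromes:
  [2:6] "daad" (len 4) => palindrome
  [3:5] "aa" (len 2) => palindrome
Longest palindromic substring: "daad" with length 4

4


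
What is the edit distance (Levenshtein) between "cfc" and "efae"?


Computing edit distance: "cfc" -> "efae"
DP table:
           e    f    a    e
      0    1    2    3    4
  c   1    1    2    3    4
  f   2    2    1    2    3
  c   3    3    2    2    3
Edit distance = dp[3][4] = 3

3


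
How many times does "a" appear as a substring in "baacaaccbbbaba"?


Searching for "a" in "baacaaccbbbaba"
Scanning each position:
  Position 0: "b" => no
  Position 1: "a" => MATCH
  Position 2: "a" => MATCH
  Position 3: "c" => no
  Position 4: "a" => MATCH
  Position 5: "a" => MATCH
  Position 6: "c" => no
  Position 7: "c" => no
  Position 8: "b" => no
  Position 9: "b" => no
  Position 10: "b" => no
  Position 11: "a" => MATCH
  Position 12: "b" => no
  Position 13: "a" => MATCH
Total occurrences: 6

6


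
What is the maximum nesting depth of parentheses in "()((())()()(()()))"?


Input: "()((())()()(()()))"
Tracking depth:
  Position 0 '(': depth becomes 1
  Position 1 ')': depth becomes 0
  Position 2 '(': depth becomes 1
  Position 3 '(': depth becomes 2
  Position 4 '(': depth becomes 3
  Position 5 ')': depth becomes 2
  Position 6 ')': depth becomes 1
  Position 7 '(': depth becomes 2
  Position 8 ')': depth becomes 1
  Position 9 '(': depth becomes 2
  Position 10 ')': depth becomes 1
  Position 11 '(': depth becomes 2
  Position 12 '(': depth becomes 3
  Position 13 ')': depth becomes 2
  Position 14 '(': depth becomes 3
  Position 15 ')': depth becomes 2
  Position 16 ')': depth becomes 1
  Position 17 ')': depth becomes 0
Maximum depth reached: 3

3


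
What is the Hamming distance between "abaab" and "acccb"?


Comparing "abaab" and "acccb" position by position:
  Position 0: 'a' vs 'a' => same
  Position 1: 'b' vs 'c' => differ
  Position 2: 'a' vs 'c' => differ
  Position 3: 'a' vs 'c' => differ
  Position 4: 'b' vs 'b' => same
Total differences (Hamming distance): 3

3


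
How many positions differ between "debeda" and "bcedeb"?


Comparing "debeda" and "bcedeb" position by position:
  Position 0: 'd' vs 'b' => DIFFER
  Position 1: 'e' vs 'c' => DIFFER
  Position 2: 'b' vs 'e' => DIFFER
  Position 3: 'e' vs 'd' => DIFFER
  Position 4: 'd' vs 'e' => DIFFER
  Position 5: 'a' vs 'b' => DIFFER
Positions that differ: 6

6


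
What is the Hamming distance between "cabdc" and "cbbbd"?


Comparing "cabdc" and "cbbbd" position by position:
  Position 0: 'c' vs 'c' => same
  Position 1: 'a' vs 'b' => differ
  Position 2: 'b' vs 'b' => same
  Position 3: 'd' vs 'b' => differ
  Position 4: 'c' vs 'd' => differ
Total differences (Hamming distance): 3

3


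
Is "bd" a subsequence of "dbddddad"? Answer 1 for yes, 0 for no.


Check if "bd" is a subsequence of "dbddddad"
Greedy scan:
  Position 0 ('d'): no match needed
  Position 1 ('b'): matches sub[0] = 'b'
  Position 2 ('d'): matches sub[1] = 'd'
  Position 3 ('d'): no match needed
  Position 4 ('d'): no match needed
  Position 5 ('d'): no match needed
  Position 6 ('a'): no match needed
  Position 7 ('d'): no match needed
All 2 characters matched => is a subsequence

1


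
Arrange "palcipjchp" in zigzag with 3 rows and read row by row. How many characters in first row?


Zigzag "palcipjchp" into 3 rows:
Placing characters:
  'p' => row 0
  'a' => row 1
  'l' => row 2
  'c' => row 1
  'i' => row 0
  'p' => row 1
  'j' => row 2
  'c' => row 1
  'h' => row 0
  'p' => row 1
Rows:
  Row 0: "pih"
  Row 1: "acpcp"
  Row 2: "lj"
First row length: 3

3


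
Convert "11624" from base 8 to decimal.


Input: "11624" in base 8
Positional expansion:
  Digit '1' (value 1) x 8^4 = 4096
  Digit '1' (value 1) x 8^3 = 512
  Digit '6' (value 6) x 8^2 = 384
  Digit '2' (value 2) x 8^1 = 16
  Digit '4' (value 4) x 8^0 = 4
Sum = 5012

5012


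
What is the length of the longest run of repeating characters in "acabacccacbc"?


Input: "acabacccacbc"
Scanning for longest run:
  Position 1 ('c'): new char, reset run to 1
  Position 2 ('a'): new char, reset run to 1
  Position 3 ('b'): new char, reset run to 1
  Position 4 ('a'): new char, reset run to 1
  Position 5 ('c'): new char, reset run to 1
  Position 6 ('c'): continues run of 'c', length=2
  Position 7 ('c'): continues run of 'c', length=3
  Position 8 ('a'): new char, reset run to 1
  Position 9 ('c'): new char, reset run to 1
  Position 10 ('b'): new char, reset run to 1
  Position 11 ('c'): new char, reset run to 1
Longest run: 'c' with length 3

3


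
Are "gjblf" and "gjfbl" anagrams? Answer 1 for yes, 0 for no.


Strings: "gjblf", "gjfbl"
Sorted first:  bfgjl
Sorted second: bfgjl
Sorted forms match => anagrams

1


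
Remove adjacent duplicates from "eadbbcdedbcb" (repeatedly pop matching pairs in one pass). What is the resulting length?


Input: eadbbcdedbcb
Stack-based adjacent duplicate removal:
  Read 'e': push. Stack: e
  Read 'a': push. Stack: ea
  Read 'd': push. Stack: ead
  Read 'b': push. Stack: eadb
  Read 'b': matches stack top 'b' => pop. Stack: ead
  Read 'c': push. Stack: eadc
  Read 'd': push. Stack: eadcd
  Read 'e': push. Stack: eadcde
  Read 'd': push. Stack: eadcded
  Read 'b': push. Stack: eadcdedb
  Read 'c': push. Stack: eadcdedbc
  Read 'b': push. Stack: eadcdedbcb
Final stack: "eadcdedbcb" (length 10)

10


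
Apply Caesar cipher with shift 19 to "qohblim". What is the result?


Caesar cipher: shift "qohblim" by 19
  'q' (pos 16) + 19 = pos 9 = 'j'
  'o' (pos 14) + 19 = pos 7 = 'h'
  'h' (pos 7) + 19 = pos 0 = 'a'
  'b' (pos 1) + 19 = pos 20 = 'u'
  'l' (pos 11) + 19 = pos 4 = 'e'
  'i' (pos 8) + 19 = pos 1 = 'b'
  'm' (pos 12) + 19 = pos 5 = 'f'
Result: jhauebf

jhauebf


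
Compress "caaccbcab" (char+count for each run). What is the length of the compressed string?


Input: caaccbcab
Runs:
  'c' x 1 => "c1"
  'a' x 2 => "a2"
  'c' x 2 => "c2"
  'b' x 1 => "b1"
  'c' x 1 => "c1"
  'a' x 1 => "a1"
  'b' x 1 => "b1"
Compressed: "c1a2c2b1c1a1b1"
Compressed length: 14

14


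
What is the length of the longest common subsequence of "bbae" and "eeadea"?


LCS of "bbae" and "eeadea"
DP table:
           e    e    a    d    e    a
      0    0    0    0    0    0    0
  b   0    0    0    0    0    0    0
  b   0    0    0    0    0    0    0
  a   0    0    0    1    1    1    1
  e   0    1    1    1    1    2    2
LCS length = dp[4][6] = 2

2


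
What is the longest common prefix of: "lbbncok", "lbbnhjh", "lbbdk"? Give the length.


Words: lbbncok, lbbnhjh, lbbdk
  Position 0: all 'l' => match
  Position 1: all 'b' => match
  Position 2: all 'b' => match
  Position 3: ('n', 'n', 'd') => mismatch, stop
LCP = "lbb" (length 3)

3


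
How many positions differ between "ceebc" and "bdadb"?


Comparing "ceebc" and "bdadb" position by position:
  Position 0: 'c' vs 'b' => DIFFER
  Position 1: 'e' vs 'd' => DIFFER
  Position 2: 'e' vs 'a' => DIFFER
  Position 3: 'b' vs 'd' => DIFFER
  Position 4: 'c' vs 'b' => DIFFER
Positions that differ: 5

5


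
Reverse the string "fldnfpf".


Input: fldnfpf
Reading characters right to left:
  Position 6: 'f'
  Position 5: 'p'
  Position 4: 'f'
  Position 3: 'n'
  Position 2: 'd'
  Position 1: 'l'
  Position 0: 'f'
Reversed: fpfndlf

fpfndlf


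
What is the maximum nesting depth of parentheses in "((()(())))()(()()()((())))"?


Input: "((()(())))()(()()()((())))"
Tracking depth:
  Position 0 '(': depth becomes 1
  Position 1 '(': depth becomes 2
  Position 2 '(': depth becomes 3
  Position 3 ')': depth becomes 2
  Position 4 '(': depth becomes 3
  Position 5 '(': depth becomes 4
  Position 6 ')': depth becomes 3
  Position 7 ')': depth becomes 2
  Position 8 ')': depth becomes 1
  Position 9 ')': depth becomes 0
  Position 10 '(': depth becomes 1
  Position 11 ')': depth becomes 0
  Position 12 '(': depth becomes 1
  Position 13 '(': depth becomes 2
  Position 14 ')': depth becomes 1
  Position 15 '(': depth becomes 2
  Position 16 ')': depth becomes 1
  Position 17 '(': depth becomes 2
  Position 18 ')': depth becomes 1
  Position 19 '(': depth becomes 2
  Position 20 '(': depth becomes 3
  Position 21 '(': depth becomes 4
  Position 22 ')': depth becomes 3
  Position 23 ')': depth becomes 2
  Position 24 ')': depth becomes 1
  Position 25 ')': depth becomes 0
Maximum depth reached: 4

4


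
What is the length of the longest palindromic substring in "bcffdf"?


Input: "bcffdf"
Checking substrings for palindromes:
  [3:6] "fdf" (len 3) => palindrome
  [2:4] "ff" (len 2) => palindrome
Longest palindromic substring: "fdf" with length 3

3


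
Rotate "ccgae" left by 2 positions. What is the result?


Input: "ccgae", rotate left by 2
First 2 characters: "cc"
Remaining characters: "gae"
Concatenate remaining + first: "gae" + "cc" = "gaecc"

gaecc


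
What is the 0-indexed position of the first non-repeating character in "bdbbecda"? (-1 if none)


Input: bdbbecda
Character frequencies:
  'a': 1
  'b': 3
  'c': 1
  'd': 2
  'e': 1
Scanning left to right for freq == 1:
  Position 0 ('b'): freq=3, skip
  Position 1 ('d'): freq=2, skip
  Position 2 ('b'): freq=3, skip
  Position 3 ('b'): freq=3, skip
  Position 4 ('e'): unique! => answer = 4

4


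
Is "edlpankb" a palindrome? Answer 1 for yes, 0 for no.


Input: edlpankb
Reversed: bknaplde
  Compare pos 0 ('e') with pos 7 ('b'): MISMATCH
  Compare pos 1 ('d') with pos 6 ('k'): MISMATCH
  Compare pos 2 ('l') with pos 5 ('n'): MISMATCH
  Compare pos 3 ('p') with pos 4 ('a'): MISMATCH
Result: not a palindrome

0


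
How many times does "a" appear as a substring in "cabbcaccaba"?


Searching for "a" in "cabbcaccaba"
Scanning each position:
  Position 0: "c" => no
  Position 1: "a" => MATCH
  Position 2: "b" => no
  Position 3: "b" => no
  Position 4: "c" => no
  Position 5: "a" => MATCH
  Position 6: "c" => no
  Position 7: "c" => no
  Position 8: "a" => MATCH
  Position 9: "b" => no
  Position 10: "a" => MATCH
Total occurrences: 4

4


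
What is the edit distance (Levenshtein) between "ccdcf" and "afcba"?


Computing edit distance: "ccdcf" -> "afcba"
DP table:
           a    f    c    b    a
      0    1    2    3    4    5
  c   1    1    2    2    3    4
  c   2    2    2    2    3    4
  d   3    3    3    3    3    4
  c   4    4    4    3    4    4
  f   5    5    4    4    4    5
Edit distance = dp[5][5] = 5

5


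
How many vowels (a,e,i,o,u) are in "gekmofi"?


Input: gekmofi
Checking each character:
  'g' at position 0: consonant
  'e' at position 1: vowel (running total: 1)
  'k' at position 2: consonant
  'm' at position 3: consonant
  'o' at position 4: vowel (running total: 2)
  'f' at position 5: consonant
  'i' at position 6: vowel (running total: 3)
Total vowels: 3

3


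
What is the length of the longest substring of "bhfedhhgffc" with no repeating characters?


Input: "bhfedhhgffc"
Sliding window (track last position of each char):
  Position 0 ('b'): window [0,0] length 1 -- new best
  Position 1 ('h'): window [0,1] length 2 -- new best
  Position 2 ('f'): window [0,2] length 3 -- new best
  Position 3 ('e'): window [0,3] length 4 -- new best
  Position 4 ('d'): window [0,4] length 5 -- new best
  Position 5 ('h'): repeat (last at 1), move window start to 2
  Position 5 ('h'): window [2,5] length 4
  Position 6 ('h'): repeat (last at 5), move window start to 6
  Position 6 ('h'): window [6,6] length 1
  Position 7 ('g'): window [6,7] length 2
  Position 8 ('f'): window [6,8] length 3
  Position 9 ('f'): repeat (last at 8), move window start to 9
  Position 9 ('f'): window [9,9] length 1
  Position 10 ('c'): window [9,10] length 2
Longest substring with no repeats: "bhfed" with length 5

5


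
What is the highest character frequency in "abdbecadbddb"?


Input: abdbecadbddb
Character counts:
  'a': 2
  'b': 4
  'c': 1
  'd': 4
  'e': 1
Maximum frequency: 4

4


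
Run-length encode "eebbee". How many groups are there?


Input: eebbee
Scanning for consecutive runs:
  Group 1: 'e' x 2 (positions 0-1)
  Group 2: 'b' x 2 (positions 2-3)
  Group 3: 'e' x 2 (positions 4-5)
Total groups: 3

3


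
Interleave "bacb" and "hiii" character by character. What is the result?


Interleaving "bacb" and "hiii":
  Position 0: 'b' from first, 'h' from second => "bh"
  Position 1: 'a' from first, 'i' from second => "ai"
  Position 2: 'c' from first, 'i' from second => "ci"
  Position 3: 'b' from first, 'i' from second => "bi"
Result: bhaicibi

bhaicibi


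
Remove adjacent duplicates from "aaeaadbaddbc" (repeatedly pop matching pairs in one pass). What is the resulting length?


Input: aaeaadbaddbc
Stack-based adjacent duplicate removal:
  Read 'a': push. Stack: a
  Read 'a': matches stack top 'a' => pop. Stack: (empty)
  Read 'e': push. Stack: e
  Read 'a': push. Stack: ea
  Read 'a': matches stack top 'a' => pop. Stack: e
  Read 'd': push. Stack: ed
  Read 'b': push. Stack: edb
  Read 'a': push. Stack: edba
  Read 'd': push. Stack: edbad
  Read 'd': matches stack top 'd' => pop. Stack: edba
  Read 'b': push. Stack: edbab
  Read 'c': push. Stack: edbabc
Final stack: "edbabc" (length 6)

6


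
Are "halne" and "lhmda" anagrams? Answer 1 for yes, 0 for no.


Strings: "halne", "lhmda"
Sorted first:  aehln
Sorted second: adhlm
Differ at position 1: 'e' vs 'd' => not anagrams

0


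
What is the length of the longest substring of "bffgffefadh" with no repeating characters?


Input: "bffgffefadh"
Sliding window (track last position of each char):
  Position 0 ('b'): window [0,0] length 1 -- new best
  Position 1 ('f'): window [0,1] length 2 -- new best
  Position 2 ('f'): repeat (last at 1), move window start to 2
  Position 2 ('f'): window [2,2] length 1
  Position 3 ('g'): window [2,3] length 2
  Position 4 ('f'): repeat (last at 2), move window start to 3
  Position 4 ('f'): window [3,4] length 2
  Position 5 ('f'): repeat (last at 4), move window start to 5
  Position 5 ('f'): window [5,5] length 1
  Position 6 ('e'): window [5,6] length 2
  Position 7 ('f'): repeat (last at 5), move window start to 6
  Position 7 ('f'): window [6,7] length 2
  Position 8 ('a'): window [6,8] length 3 -- new best
  Position 9 ('d'): window [6,9] length 4 -- new best
  Position 10 ('h'): window [6,10] length 5 -- new best
Longest substring with no repeats: "efadh" with length 5

5


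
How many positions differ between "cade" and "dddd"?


Comparing "cade" and "dddd" position by position:
  Position 0: 'c' vs 'd' => DIFFER
  Position 1: 'a' vs 'd' => DIFFER
  Position 2: 'd' vs 'd' => same
  Position 3: 'e' vs 'd' => DIFFER
Positions that differ: 3

3


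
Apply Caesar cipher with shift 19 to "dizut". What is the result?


Caesar cipher: shift "dizut" by 19
  'd' (pos 3) + 19 = pos 22 = 'w'
  'i' (pos 8) + 19 = pos 1 = 'b'
  'z' (pos 25) + 19 = pos 18 = 's'
  'u' (pos 20) + 19 = pos 13 = 'n'
  't' (pos 19) + 19 = pos 12 = 'm'
Result: wbsnm

wbsnm


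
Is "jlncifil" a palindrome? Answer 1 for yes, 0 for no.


Input: jlncifil
Reversed: lificnlj
  Compare pos 0 ('j') with pos 7 ('l'): MISMATCH
  Compare pos 1 ('l') with pos 6 ('i'): MISMATCH
  Compare pos 2 ('n') with pos 5 ('f'): MISMATCH
  Compare pos 3 ('c') with pos 4 ('i'): MISMATCH
Result: not a palindrome

0


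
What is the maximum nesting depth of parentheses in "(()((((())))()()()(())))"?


Input: "(()((((())))()()()(())))"
Tracking depth:
  Position 0 '(': depth becomes 1
  Position 1 '(': depth becomes 2
  Position 2 ')': depth becomes 1
  Position 3 '(': depth becomes 2
  Position 4 '(': depth becomes 3
  Position 5 '(': depth becomes 4
  Position 6 '(': depth becomes 5
  Position 7 '(': depth becomes 6
  Position 8 ')': depth becomes 5
  Position 9 ')': depth becomes 4
  Position 10 ')': depth becomes 3
  Position 11 ')': depth becomes 2
  Position 12 '(': depth becomes 3
  Position 13 ')': depth becomes 2
  Position 14 '(': depth becomes 3
  Position 15 ')': depth becomes 2
  Position 16 '(': depth becomes 3
  Position 17 ')': depth becomes 2
  Position 18 '(': depth becomes 3
  Position 19 '(': depth becomes 4
  Position 20 ')': depth becomes 3
  Position 21 ')': depth becomes 2
  Position 22 ')': depth becomes 1
  Position 23 ')': depth becomes 0
Maximum depth reached: 6

6


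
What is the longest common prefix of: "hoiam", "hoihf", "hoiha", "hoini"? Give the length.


Words: hoiam, hoihf, hoiha, hoini
  Position 0: all 'h' => match
  Position 1: all 'o' => match
  Position 2: all 'i' => match
  Position 3: ('a', 'h', 'h', 'n') => mismatch, stop
LCP = "hoi" (length 3)

3


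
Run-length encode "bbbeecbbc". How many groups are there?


Input: bbbeecbbc
Scanning for consecutive runs:
  Group 1: 'b' x 3 (positions 0-2)
  Group 2: 'e' x 2 (positions 3-4)
  Group 3: 'c' x 1 (positions 5-5)
  Group 4: 'b' x 2 (positions 6-7)
  Group 5: 'c' x 1 (positions 8-8)
Total groups: 5

5


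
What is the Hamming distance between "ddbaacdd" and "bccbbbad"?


Comparing "ddbaacdd" and "bccbbbad" position by position:
  Position 0: 'd' vs 'b' => differ
  Position 1: 'd' vs 'c' => differ
  Position 2: 'b' vs 'c' => differ
  Position 3: 'a' vs 'b' => differ
  Position 4: 'a' vs 'b' => differ
  Position 5: 'c' vs 'b' => differ
  Position 6: 'd' vs 'a' => differ
  Position 7: 'd' vs 'd' => same
Total differences (Hamming distance): 7

7


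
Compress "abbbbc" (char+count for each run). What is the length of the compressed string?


Input: abbbbc
Runs:
  'a' x 1 => "a1"
  'b' x 4 => "b4"
  'c' x 1 => "c1"
Compressed: "a1b4c1"
Compressed length: 6

6


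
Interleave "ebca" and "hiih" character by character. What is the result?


Interleaving "ebca" and "hiih":
  Position 0: 'e' from first, 'h' from second => "eh"
  Position 1: 'b' from first, 'i' from second => "bi"
  Position 2: 'c' from first, 'i' from second => "ci"
  Position 3: 'a' from first, 'h' from second => "ah"
Result: ehbiciah

ehbiciah


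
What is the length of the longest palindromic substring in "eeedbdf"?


Input: "eeedbdf"
Checking substrings for palindromes:
  [0:3] "eee" (len 3) => palindrome
  [3:6] "dbd" (len 3) => palindrome
  [0:2] "ee" (len 2) => palindrome
  [1:3] "ee" (len 2) => palindrome
Longest palindromic substring: "eee" with length 3

3


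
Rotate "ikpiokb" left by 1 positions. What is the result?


Input: "ikpiokb", rotate left by 1
First 1 characters: "i"
Remaining characters: "kpiokb"
Concatenate remaining + first: "kpiokb" + "i" = "kpiokbi"

kpiokbi


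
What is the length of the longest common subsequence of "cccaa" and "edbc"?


LCS of "cccaa" and "edbc"
DP table:
           e    d    b    c
      0    0    0    0    0
  c   0    0    0    0    1
  c   0    0    0    0    1
  c   0    0    0    0    1
  a   0    0    0    0    1
  a   0    0    0    0    1
LCS length = dp[5][4] = 1

1


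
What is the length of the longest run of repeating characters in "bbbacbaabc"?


Input: "bbbacbaabc"
Scanning for longest run:
  Position 1 ('b'): continues run of 'b', length=2
  Position 2 ('b'): continues run of 'b', length=3
  Position 3 ('a'): new char, reset run to 1
  Position 4 ('c'): new char, reset run to 1
  Position 5 ('b'): new char, reset run to 1
  Position 6 ('a'): new char, reset run to 1
  Position 7 ('a'): continues run of 'a', length=2
  Position 8 ('b'): new char, reset run to 1
  Position 9 ('c'): new char, reset run to 1
Longest run: 'b' with length 3

3


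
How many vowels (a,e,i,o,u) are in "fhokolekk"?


Input: fhokolekk
Checking each character:
  'f' at position 0: consonant
  'h' at position 1: consonant
  'o' at position 2: vowel (running total: 1)
  'k' at position 3: consonant
  'o' at position 4: vowel (running total: 2)
  'l' at position 5: consonant
  'e' at position 6: vowel (running total: 3)
  'k' at position 7: consonant
  'k' at position 8: consonant
Total vowels: 3

3


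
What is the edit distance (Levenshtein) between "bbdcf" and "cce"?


Computing edit distance: "bbdcf" -> "cce"
DP table:
           c    c    e
      0    1    2    3
  b   1    1    2    3
  b   2    2    2    3
  d   3    3    3    3
  c   4    3    3    4
  f   5    4    4    4
Edit distance = dp[5][3] = 4

4


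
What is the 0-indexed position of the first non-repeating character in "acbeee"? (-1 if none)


Input: acbeee
Character frequencies:
  'a': 1
  'b': 1
  'c': 1
  'e': 3
Scanning left to right for freq == 1:
  Position 0 ('a'): unique! => answer = 0

0


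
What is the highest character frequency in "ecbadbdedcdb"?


Input: ecbadbdedcdb
Character counts:
  'a': 1
  'b': 3
  'c': 2
  'd': 4
  'e': 2
Maximum frequency: 4

4


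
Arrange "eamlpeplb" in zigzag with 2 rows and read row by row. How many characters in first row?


Zigzag "eamlpeplb" into 2 rows:
Placing characters:
  'e' => row 0
  'a' => row 1
  'm' => row 0
  'l' => row 1
  'p' => row 0
  'e' => row 1
  'p' => row 0
  'l' => row 1
  'b' => row 0
Rows:
  Row 0: "emppb"
  Row 1: "alel"
First row length: 5

5


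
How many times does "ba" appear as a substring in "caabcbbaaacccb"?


Searching for "ba" in "caabcbbaaacccb"
Scanning each position:
  Position 0: "ca" => no
  Position 1: "aa" => no
  Position 2: "ab" => no
  Position 3: "bc" => no
  Position 4: "cb" => no
  Position 5: "bb" => no
  Position 6: "ba" => MATCH
  Position 7: "aa" => no
  Position 8: "aa" => no
  Position 9: "ac" => no
  Position 10: "cc" => no
  Position 11: "cc" => no
  Position 12: "cb" => no
Total occurrences: 1

1


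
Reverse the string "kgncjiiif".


Input: kgncjiiif
Reading characters right to left:
  Position 8: 'f'
  Position 7: 'i'
  Position 6: 'i'
  Position 5: 'i'
  Position 4: 'j'
  Position 3: 'c'
  Position 2: 'n'
  Position 1: 'g'
  Position 0: 'k'
Reversed: fiiijcngk

fiiijcngk


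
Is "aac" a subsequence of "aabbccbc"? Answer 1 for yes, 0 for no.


Check if "aac" is a subsequence of "aabbccbc"
Greedy scan:
  Position 0 ('a'): matches sub[0] = 'a'
  Position 1 ('a'): matches sub[1] = 'a'
  Position 2 ('b'): no match needed
  Position 3 ('b'): no match needed
  Position 4 ('c'): matches sub[2] = 'c'
  Position 5 ('c'): no match needed
  Position 6 ('b'): no match needed
  Position 7 ('c'): no match needed
All 3 characters matched => is a subsequence

1


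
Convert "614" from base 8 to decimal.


Input: "614" in base 8
Positional expansion:
  Digit '6' (value 6) x 8^2 = 384
  Digit '1' (value 1) x 8^1 = 8
  Digit '4' (value 4) x 8^0 = 4
Sum = 396

396


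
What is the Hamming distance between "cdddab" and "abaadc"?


Comparing "cdddab" and "abaadc" position by position:
  Position 0: 'c' vs 'a' => differ
  Position 1: 'd' vs 'b' => differ
  Position 2: 'd' vs 'a' => differ
  Position 3: 'd' vs 'a' => differ
  Position 4: 'a' vs 'd' => differ
  Position 5: 'b' vs 'c' => differ
Total differences (Hamming distance): 6

6


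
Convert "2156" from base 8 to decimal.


Input: "2156" in base 8
Positional expansion:
  Digit '2' (value 2) x 8^3 = 1024
  Digit '1' (value 1) x 8^2 = 64
  Digit '5' (value 5) x 8^1 = 40
  Digit '6' (value 6) x 8^0 = 6
Sum = 1134

1134


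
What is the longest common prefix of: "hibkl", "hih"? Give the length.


Words: hibkl, hih
  Position 0: all 'h' => match
  Position 1: all 'i' => match
  Position 2: ('b', 'h') => mismatch, stop
LCP = "hi" (length 2)

2


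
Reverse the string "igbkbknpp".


Input: igbkbknpp
Reading characters right to left:
  Position 8: 'p'
  Position 7: 'p'
  Position 6: 'n'
  Position 5: 'k'
  Position 4: 'b'
  Position 3: 'k'
  Position 2: 'b'
  Position 1: 'g'
  Position 0: 'i'
Reversed: ppnkbkbgi

ppnkbkbgi


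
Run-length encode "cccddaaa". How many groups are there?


Input: cccddaaa
Scanning for consecutive runs:
  Group 1: 'c' x 3 (positions 0-2)
  Group 2: 'd' x 2 (positions 3-4)
  Group 3: 'a' x 3 (positions 5-7)
Total groups: 3

3


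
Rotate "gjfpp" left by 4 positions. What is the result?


Input: "gjfpp", rotate left by 4
First 4 characters: "gjfp"
Remaining characters: "p"
Concatenate remaining + first: "p" + "gjfp" = "pgjfp"

pgjfp


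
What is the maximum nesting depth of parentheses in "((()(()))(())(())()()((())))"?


Input: "((()(()))(())(())()()((())))"
Tracking depth:
  Position 0 '(': depth becomes 1
  Position 1 '(': depth becomes 2
  Position 2 '(': depth becomes 3
  Position 3 ')': depth becomes 2
  Position 4 '(': depth becomes 3
  Position 5 '(': depth becomes 4
  Position 6 ')': depth becomes 3
  Position 7 ')': depth becomes 2
  Position 8 ')': depth becomes 1
  Position 9 '(': depth becomes 2
  Position 10 '(': depth becomes 3
  Position 11 ')': depth becomes 2
  Position 12 ')': depth becomes 1
  Position 13 '(': depth becomes 2
  Position 14 '(': depth becomes 3
  Position 15 ')': depth becomes 2
  Position 16 ')': depth becomes 1
  Position 17 '(': depth becomes 2
  Position 18 ')': depth becomes 1
  Position 19 '(': depth becomes 2
  Position 20 ')': depth becomes 1
  Position 21 '(': depth becomes 2
  Position 22 '(': depth becomes 3
  Position 23 '(': depth becomes 4
  Position 24 ')': depth becomes 3
  Position 25 ')': depth becomes 2
  Position 26 ')': depth becomes 1
  Position 27 ')': depth becomes 0
Maximum depth reached: 4

4


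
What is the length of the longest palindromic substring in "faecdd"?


Input: "faecdd"
Checking substrings for palindromes:
  [4:6] "dd" (len 2) => palindrome
Longest palindromic substring: "dd" with length 2

2


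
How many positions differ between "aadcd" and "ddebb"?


Comparing "aadcd" and "ddebb" position by position:
  Position 0: 'a' vs 'd' => DIFFER
  Position 1: 'a' vs 'd' => DIFFER
  Position 2: 'd' vs 'e' => DIFFER
  Position 3: 'c' vs 'b' => DIFFER
  Position 4: 'd' vs 'b' => DIFFER
Positions that differ: 5

5


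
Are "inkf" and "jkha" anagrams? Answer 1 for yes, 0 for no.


Strings: "inkf", "jkha"
Sorted first:  fikn
Sorted second: ahjk
Differ at position 0: 'f' vs 'a' => not anagrams

0


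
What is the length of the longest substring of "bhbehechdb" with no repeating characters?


Input: "bhbehechdb"
Sliding window (track last position of each char):
  Position 0 ('b'): window [0,0] length 1 -- new best
  Position 1 ('h'): window [0,1] length 2 -- new best
  Position 2 ('b'): repeat (last at 0), move window start to 1
  Position 2 ('b'): window [1,2] length 2
  Position 3 ('e'): window [1,3] length 3 -- new best
  Position 4 ('h'): repeat (last at 1), move window start to 2
  Position 4 ('h'): window [2,4] length 3
  Position 5 ('e'): repeat (last at 3), move window start to 4
  Position 5 ('e'): window [4,5] length 2
  Position 6 ('c'): window [4,6] length 3
  Position 7 ('h'): repeat (last at 4), move window start to 5
  Position 7 ('h'): window [5,7] length 3
  Position 8 ('d'): window [5,8] length 4 -- new best
  Position 9 ('b'): window [5,9] length 5 -- new best
Longest substring with no repeats: "echdb" with length 5

5


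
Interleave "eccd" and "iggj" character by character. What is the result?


Interleaving "eccd" and "iggj":
  Position 0: 'e' from first, 'i' from second => "ei"
  Position 1: 'c' from first, 'g' from second => "cg"
  Position 2: 'c' from first, 'g' from second => "cg"
  Position 3: 'd' from first, 'j' from second => "dj"
Result: eicgcgdj

eicgcgdj


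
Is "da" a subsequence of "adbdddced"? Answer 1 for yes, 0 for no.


Check if "da" is a subsequence of "adbdddced"
Greedy scan:
  Position 0 ('a'): no match needed
  Position 1 ('d'): matches sub[0] = 'd'
  Position 2 ('b'): no match needed
  Position 3 ('d'): no match needed
  Position 4 ('d'): no match needed
  Position 5 ('d'): no match needed
  Position 6 ('c'): no match needed
  Position 7 ('e'): no match needed
  Position 8 ('d'): no match needed
Only matched 1/2 characters => not a subsequence

0


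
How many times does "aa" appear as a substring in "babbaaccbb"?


Searching for "aa" in "babbaaccbb"
Scanning each position:
  Position 0: "ba" => no
  Position 1: "ab" => no
  Position 2: "bb" => no
  Position 3: "ba" => no
  Position 4: "aa" => MATCH
  Position 5: "ac" => no
  Position 6: "cc" => no
  Position 7: "cb" => no
  Position 8: "bb" => no
Total occurrences: 1

1


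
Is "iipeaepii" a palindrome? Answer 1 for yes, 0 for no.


Input: iipeaepii
Reversed: iipeaepii
  Compare pos 0 ('i') with pos 8 ('i'): match
  Compare pos 1 ('i') with pos 7 ('i'): match
  Compare pos 2 ('p') with pos 6 ('p'): match
  Compare pos 3 ('e') with pos 5 ('e'): match
Result: palindrome

1


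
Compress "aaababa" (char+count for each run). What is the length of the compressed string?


Input: aaababa
Runs:
  'a' x 3 => "a3"
  'b' x 1 => "b1"
  'a' x 1 => "a1"
  'b' x 1 => "b1"
  'a' x 1 => "a1"
Compressed: "a3b1a1b1a1"
Compressed length: 10

10


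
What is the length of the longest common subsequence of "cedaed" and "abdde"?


LCS of "cedaed" and "abdde"
DP table:
           a    b    d    d    e
      0    0    0    0    0    0
  c   0    0    0    0    0    0
  e   0    0    0    0    0    1
  d   0    0    0    1    1    1
  a   0    1    1    1    1    1
  e   0    1    1    1    1    2
  d   0    1    1    2    2    2
LCS length = dp[6][5] = 2

2


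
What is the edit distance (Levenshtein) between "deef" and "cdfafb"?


Computing edit distance: "deef" -> "cdfafb"
DP table:
           c    d    f    a    f    b
      0    1    2    3    4    5    6
  d   1    1    1    2    3    4    5
  e   2    2    2    2    3    4    5
  e   3    3    3    3    3    4    5
  f   4    4    4    3    4    3    4
Edit distance = dp[4][6] = 4

4


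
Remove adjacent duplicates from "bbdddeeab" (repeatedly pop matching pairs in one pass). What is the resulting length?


Input: bbdddeeab
Stack-based adjacent duplicate removal:
  Read 'b': push. Stack: b
  Read 'b': matches stack top 'b' => pop. Stack: (empty)
  Read 'd': push. Stack: d
  Read 'd': matches stack top 'd' => pop. Stack: (empty)
  Read 'd': push. Stack: d
  Read 'e': push. Stack: de
  Read 'e': matches stack top 'e' => pop. Stack: d
  Read 'a': push. Stack: da
  Read 'b': push. Stack: dab
Final stack: "dab" (length 3)

3


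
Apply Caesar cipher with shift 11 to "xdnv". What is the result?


Caesar cipher: shift "xdnv" by 11
  'x' (pos 23) + 11 = pos 8 = 'i'
  'd' (pos 3) + 11 = pos 14 = 'o'
  'n' (pos 13) + 11 = pos 24 = 'y'
  'v' (pos 21) + 11 = pos 6 = 'g'
Result: ioyg

ioyg


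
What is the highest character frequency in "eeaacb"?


Input: eeaacb
Character counts:
  'a': 2
  'b': 1
  'c': 1
  'e': 2
Maximum frequency: 2

2


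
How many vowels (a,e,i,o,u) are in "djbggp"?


Input: djbggp
Checking each character:
  'd' at position 0: consonant
  'j' at position 1: consonant
  'b' at position 2: consonant
  'g' at position 3: consonant
  'g' at position 4: consonant
  'p' at position 5: consonant
Total vowels: 0

0


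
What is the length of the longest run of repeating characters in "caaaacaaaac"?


Input: "caaaacaaaac"
Scanning for longest run:
  Position 1 ('a'): new char, reset run to 1
  Position 2 ('a'): continues run of 'a', length=2
  Position 3 ('a'): continues run of 'a', length=3
  Position 4 ('a'): continues run of 'a', length=4
  Position 5 ('c'): new char, reset run to 1
  Position 6 ('a'): new char, reset run to 1
  Position 7 ('a'): continues run of 'a', length=2
  Position 8 ('a'): continues run of 'a', length=3
  Position 9 ('a'): continues run of 'a', length=4
  Position 10 ('c'): new char, reset run to 1
Longest run: 'a' with length 4

4


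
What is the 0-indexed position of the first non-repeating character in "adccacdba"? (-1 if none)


Input: adccacdba
Character frequencies:
  'a': 3
  'b': 1
  'c': 3
  'd': 2
Scanning left to right for freq == 1:
  Position 0 ('a'): freq=3, skip
  Position 1 ('d'): freq=2, skip
  Position 2 ('c'): freq=3, skip
  Position 3 ('c'): freq=3, skip
  Position 4 ('a'): freq=3, skip
  Position 5 ('c'): freq=3, skip
  Position 6 ('d'): freq=2, skip
  Position 7 ('b'): unique! => answer = 7

7


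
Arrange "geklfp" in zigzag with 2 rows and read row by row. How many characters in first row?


Zigzag "geklfp" into 2 rows:
Placing characters:
  'g' => row 0
  'e' => row 1
  'k' => row 0
  'l' => row 1
  'f' => row 0
  'p' => row 1
Rows:
  Row 0: "gkf"
  Row 1: "elp"
First row length: 3

3


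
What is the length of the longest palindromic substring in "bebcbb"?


Input: "bebcbb"
Checking substrings for palindromes:
  [0:3] "beb" (len 3) => palindrome
  [2:5] "bcb" (len 3) => palindrome
  [4:6] "bb" (len 2) => palindrome
Longest palindromic substring: "beb" with length 3

3


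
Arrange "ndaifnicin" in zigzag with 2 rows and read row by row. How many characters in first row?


Zigzag "ndaifnicin" into 2 rows:
Placing characters:
  'n' => row 0
  'd' => row 1
  'a' => row 0
  'i' => row 1
  'f' => row 0
  'n' => row 1
  'i' => row 0
  'c' => row 1
  'i' => row 0
  'n' => row 1
Rows:
  Row 0: "nafii"
  Row 1: "dincn"
First row length: 5

5


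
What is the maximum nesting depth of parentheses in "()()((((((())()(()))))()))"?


Input: "()()((((((())()(()))))()))"
Tracking depth:
  Position 0 '(': depth becomes 1
  Position 1 ')': depth becomes 0
  Position 2 '(': depth becomes 1
  Position 3 ')': depth becomes 0
  Position 4 '(': depth becomes 1
  Position 5 '(': depth becomes 2
  Position 6 '(': depth becomes 3
  Position 7 '(': depth becomes 4
  Position 8 '(': depth becomes 5
  Position 9 '(': depth becomes 6
  Position 10 '(': depth becomes 7
  Position 11 ')': depth becomes 6
  Position 12 ')': depth becomes 5
  Position 13 '(': depth becomes 6
  Position 14 ')': depth becomes 5
  Position 15 '(': depth becomes 6
  Position 16 '(': depth becomes 7
  Position 17 ')': depth becomes 6
  Position 18 ')': depth becomes 5
  Position 19 ')': depth becomes 4
  Position 20 ')': depth becomes 3
  Position 21 ')': depth becomes 2
  Position 22 '(': depth becomes 3
  Position 23 ')': depth becomes 2
  Position 24 ')': depth becomes 1
  Position 25 ')': depth becomes 0
Maximum depth reached: 7

7


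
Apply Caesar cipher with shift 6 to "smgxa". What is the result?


Caesar cipher: shift "smgxa" by 6
  's' (pos 18) + 6 = pos 24 = 'y'
  'm' (pos 12) + 6 = pos 18 = 's'
  'g' (pos 6) + 6 = pos 12 = 'm'
  'x' (pos 23) + 6 = pos 3 = 'd'
  'a' (pos 0) + 6 = pos 6 = 'g'
Result: ysmdg

ysmdg


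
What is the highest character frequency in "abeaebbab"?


Input: abeaebbab
Character counts:
  'a': 3
  'b': 4
  'e': 2
Maximum frequency: 4

4


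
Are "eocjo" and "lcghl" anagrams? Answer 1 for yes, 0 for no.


Strings: "eocjo", "lcghl"
Sorted first:  cejoo
Sorted second: cghll
Differ at position 1: 'e' vs 'g' => not anagrams

0


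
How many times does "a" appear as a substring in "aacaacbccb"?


Searching for "a" in "aacaacbccb"
Scanning each position:
  Position 0: "a" => MATCH
  Position 1: "a" => MATCH
  Position 2: "c" => no
  Position 3: "a" => MATCH
  Position 4: "a" => MATCH
  Position 5: "c" => no
  Position 6: "b" => no
  Position 7: "c" => no
  Position 8: "c" => no
  Position 9: "b" => no
Total occurrences: 4

4


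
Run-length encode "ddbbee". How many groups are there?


Input: ddbbee
Scanning for consecutive runs:
  Group 1: 'd' x 2 (positions 0-1)
  Group 2: 'b' x 2 (positions 2-3)
  Group 3: 'e' x 2 (positions 4-5)
Total groups: 3

3


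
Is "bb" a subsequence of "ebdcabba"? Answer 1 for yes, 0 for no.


Check if "bb" is a subsequence of "ebdcabba"
Greedy scan:
  Position 0 ('e'): no match needed
  Position 1 ('b'): matches sub[0] = 'b'
  Position 2 ('d'): no match needed
  Position 3 ('c'): no match needed
  Position 4 ('a'): no match needed
  Position 5 ('b'): matches sub[1] = 'b'
  Position 6 ('b'): no match needed
  Position 7 ('a'): no match needed
All 2 characters matched => is a subsequence

1


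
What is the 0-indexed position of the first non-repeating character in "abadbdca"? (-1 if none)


Input: abadbdca
Character frequencies:
  'a': 3
  'b': 2
  'c': 1
  'd': 2
Scanning left to right for freq == 1:
  Position 0 ('a'): freq=3, skip
  Position 1 ('b'): freq=2, skip
  Position 2 ('a'): freq=3, skip
  Position 3 ('d'): freq=2, skip
  Position 4 ('b'): freq=2, skip
  Position 5 ('d'): freq=2, skip
  Position 6 ('c'): unique! => answer = 6

6


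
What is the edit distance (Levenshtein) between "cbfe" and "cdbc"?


Computing edit distance: "cbfe" -> "cdbc"
DP table:
           c    d    b    c
      0    1    2    3    4
  c   1    0    1    2    3
  b   2    1    1    1    2
  f   3    2    2    2    2
  e   4    3    3    3    3
Edit distance = dp[4][4] = 3

3


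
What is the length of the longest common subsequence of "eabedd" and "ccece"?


LCS of "eabedd" and "ccece"
DP table:
           c    c    e    c    e
      0    0    0    0    0    0
  e   0    0    0    1    1    1
  a   0    0    0    1    1    1
  b   0    0    0    1    1    1
  e   0    0    0    1    1    2
  d   0    0    0    1    1    2
  d   0    0    0    1    1    2
LCS length = dp[6][5] = 2

2


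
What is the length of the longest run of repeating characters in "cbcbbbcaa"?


Input: "cbcbbbcaa"
Scanning for longest run:
  Position 1 ('b'): new char, reset run to 1
  Position 2 ('c'): new char, reset run to 1
  Position 3 ('b'): new char, reset run to 1
  Position 4 ('b'): continues run of 'b', length=2
  Position 5 ('b'): continues run of 'b', length=3
  Position 6 ('c'): new char, reset run to 1
  Position 7 ('a'): new char, reset run to 1
  Position 8 ('a'): continues run of 'a', length=2
Longest run: 'b' with length 3

3


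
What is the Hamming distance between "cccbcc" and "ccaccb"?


Comparing "cccbcc" and "ccaccb" position by position:
  Position 0: 'c' vs 'c' => same
  Position 1: 'c' vs 'c' => same
  Position 2: 'c' vs 'a' => differ
  Position 3: 'b' vs 'c' => differ
  Position 4: 'c' vs 'c' => same
  Position 5: 'c' vs 'b' => differ
Total differences (Hamming distance): 3

3


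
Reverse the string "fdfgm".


Input: fdfgm
Reading characters right to left:
  Position 4: 'm'
  Position 3: 'g'
  Position 2: 'f'
  Position 1: 'd'
  Position 0: 'f'
Reversed: mgfdf

mgfdf


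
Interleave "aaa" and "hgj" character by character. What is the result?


Interleaving "aaa" and "hgj":
  Position 0: 'a' from first, 'h' from second => "ah"
  Position 1: 'a' from first, 'g' from second => "ag"
  Position 2: 'a' from first, 'j' from second => "aj"
Result: ahagaj

ahagaj


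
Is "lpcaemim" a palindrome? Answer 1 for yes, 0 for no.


Input: lpcaemim
Reversed: mimeacpl
  Compare pos 0 ('l') with pos 7 ('m'): MISMATCH
  Compare pos 1 ('p') with pos 6 ('i'): MISMATCH
  Compare pos 2 ('c') with pos 5 ('m'): MISMATCH
  Compare pos 3 ('a') with pos 4 ('e'): MISMATCH
Result: not a palindrome

0


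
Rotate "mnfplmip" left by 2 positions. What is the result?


Input: "mnfplmip", rotate left by 2
First 2 characters: "mn"
Remaining characters: "fplmip"
Concatenate remaining + first: "fplmip" + "mn" = "fplmipmn"

fplmipmn


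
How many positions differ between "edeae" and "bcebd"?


Comparing "edeae" and "bcebd" position by position:
  Position 0: 'e' vs 'b' => DIFFER
  Position 1: 'd' vs 'c' => DIFFER
  Position 2: 'e' vs 'e' => same
  Position 3: 'a' vs 'b' => DIFFER
  Position 4: 'e' vs 'd' => DIFFER
Positions that differ: 4

4


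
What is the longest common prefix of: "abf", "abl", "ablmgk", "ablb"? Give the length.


Words: abf, abl, ablmgk, ablb
  Position 0: all 'a' => match
  Position 1: all 'b' => match
  Position 2: ('f', 'l', 'l', 'l') => mismatch, stop
LCP = "ab" (length 2)

2
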